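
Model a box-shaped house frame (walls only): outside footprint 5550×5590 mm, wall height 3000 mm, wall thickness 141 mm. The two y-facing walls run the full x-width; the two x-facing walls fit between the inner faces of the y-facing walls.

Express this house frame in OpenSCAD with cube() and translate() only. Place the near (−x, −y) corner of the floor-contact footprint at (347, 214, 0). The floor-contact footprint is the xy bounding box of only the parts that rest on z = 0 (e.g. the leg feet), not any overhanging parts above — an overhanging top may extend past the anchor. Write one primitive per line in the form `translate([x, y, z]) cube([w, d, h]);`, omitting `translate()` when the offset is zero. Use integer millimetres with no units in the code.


translate([347, 214, 0]) cube([5550, 141, 3000]);
translate([347, 5663, 0]) cube([5550, 141, 3000]);
translate([347, 355, 0]) cube([141, 5308, 3000]);
translate([5756, 355, 0]) cube([141, 5308, 3000]);


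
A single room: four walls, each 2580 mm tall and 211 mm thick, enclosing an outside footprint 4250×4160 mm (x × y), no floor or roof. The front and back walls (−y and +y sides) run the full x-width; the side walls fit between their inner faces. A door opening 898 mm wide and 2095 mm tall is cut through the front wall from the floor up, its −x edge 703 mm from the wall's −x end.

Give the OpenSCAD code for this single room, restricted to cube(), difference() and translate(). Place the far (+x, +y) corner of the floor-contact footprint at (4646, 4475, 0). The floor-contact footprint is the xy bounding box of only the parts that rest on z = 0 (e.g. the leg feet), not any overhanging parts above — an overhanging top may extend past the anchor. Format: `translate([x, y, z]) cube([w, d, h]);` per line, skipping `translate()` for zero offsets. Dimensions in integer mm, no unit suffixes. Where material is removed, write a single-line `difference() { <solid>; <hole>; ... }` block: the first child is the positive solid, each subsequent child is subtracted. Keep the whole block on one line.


difference() { translate([396, 315, 0]) cube([4250, 211, 2580]); translate([1099, 315, 0]) cube([898, 211, 2095]); }
translate([396, 4264, 0]) cube([4250, 211, 2580]);
translate([396, 526, 0]) cube([211, 3738, 2580]);
translate([4435, 526, 0]) cube([211, 3738, 2580]);


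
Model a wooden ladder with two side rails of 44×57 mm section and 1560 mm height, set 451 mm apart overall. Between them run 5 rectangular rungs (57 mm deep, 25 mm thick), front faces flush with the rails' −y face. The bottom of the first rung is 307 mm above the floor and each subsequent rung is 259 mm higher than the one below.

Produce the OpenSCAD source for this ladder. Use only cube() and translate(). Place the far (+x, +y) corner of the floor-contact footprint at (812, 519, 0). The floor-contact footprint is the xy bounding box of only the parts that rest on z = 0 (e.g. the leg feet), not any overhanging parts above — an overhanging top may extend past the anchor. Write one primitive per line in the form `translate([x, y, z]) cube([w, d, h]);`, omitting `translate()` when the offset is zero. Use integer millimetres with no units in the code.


translate([361, 462, 0]) cube([44, 57, 1560]);
translate([768, 462, 0]) cube([44, 57, 1560]);
translate([405, 462, 307]) cube([363, 57, 25]);
translate([405, 462, 566]) cube([363, 57, 25]);
translate([405, 462, 825]) cube([363, 57, 25]);
translate([405, 462, 1084]) cube([363, 57, 25]);
translate([405, 462, 1343]) cube([363, 57, 25]);


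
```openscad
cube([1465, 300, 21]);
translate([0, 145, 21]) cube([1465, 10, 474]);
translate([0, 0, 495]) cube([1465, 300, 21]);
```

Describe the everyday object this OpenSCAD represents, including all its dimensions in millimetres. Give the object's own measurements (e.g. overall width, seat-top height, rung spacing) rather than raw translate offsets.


An I-beam lying along x, 1465 mm long. Overall section height 516 mm. Two flanges 300 mm wide (y) and 21 mm thick, one on the floor and one at the top; a web 10 mm thick runs between them, centred on the flange width.


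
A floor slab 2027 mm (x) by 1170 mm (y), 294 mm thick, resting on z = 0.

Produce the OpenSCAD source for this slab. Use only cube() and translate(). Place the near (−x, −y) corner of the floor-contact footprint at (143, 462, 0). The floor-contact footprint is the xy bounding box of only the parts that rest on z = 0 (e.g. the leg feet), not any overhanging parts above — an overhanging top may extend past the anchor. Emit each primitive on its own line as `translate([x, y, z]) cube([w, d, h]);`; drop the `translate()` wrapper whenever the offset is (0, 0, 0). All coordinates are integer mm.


translate([143, 462, 0]) cube([2027, 1170, 294]);


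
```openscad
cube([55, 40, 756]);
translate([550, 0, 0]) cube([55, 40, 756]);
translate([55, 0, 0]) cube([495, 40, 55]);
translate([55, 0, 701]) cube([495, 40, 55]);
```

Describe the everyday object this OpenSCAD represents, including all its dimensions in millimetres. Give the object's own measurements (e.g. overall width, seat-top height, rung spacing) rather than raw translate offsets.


A rectangular picture frame lying in the x–z plane (depth along y). The opening is 495 mm wide (x) by 646 mm tall (z), surrounded by a border 55 mm wide on all four sides. The frame is 40 mm deep and is made of two full-height vertical stiles with two horizontal rails fitted between them.


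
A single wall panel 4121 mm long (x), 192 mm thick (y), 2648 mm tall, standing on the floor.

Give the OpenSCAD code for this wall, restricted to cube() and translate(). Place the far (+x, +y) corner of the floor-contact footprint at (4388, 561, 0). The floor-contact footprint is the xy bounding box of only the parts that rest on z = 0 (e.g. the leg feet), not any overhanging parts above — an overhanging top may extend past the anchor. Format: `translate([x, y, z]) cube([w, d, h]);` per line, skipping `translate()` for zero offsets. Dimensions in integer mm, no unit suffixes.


translate([267, 369, 0]) cube([4121, 192, 2648]);


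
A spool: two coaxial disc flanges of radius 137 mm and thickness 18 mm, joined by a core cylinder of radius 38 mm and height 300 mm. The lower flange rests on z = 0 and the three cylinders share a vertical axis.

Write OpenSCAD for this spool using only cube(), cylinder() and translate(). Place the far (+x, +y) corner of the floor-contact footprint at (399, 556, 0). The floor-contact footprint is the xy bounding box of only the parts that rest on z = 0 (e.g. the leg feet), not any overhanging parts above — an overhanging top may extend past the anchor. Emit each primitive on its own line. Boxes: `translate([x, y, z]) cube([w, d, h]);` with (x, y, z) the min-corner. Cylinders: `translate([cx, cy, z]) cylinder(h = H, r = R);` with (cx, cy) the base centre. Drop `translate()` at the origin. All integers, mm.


translate([262, 419, 0]) cylinder(h = 18, r = 137);
translate([262, 419, 18]) cylinder(h = 300, r = 38);
translate([262, 419, 318]) cylinder(h = 18, r = 137);


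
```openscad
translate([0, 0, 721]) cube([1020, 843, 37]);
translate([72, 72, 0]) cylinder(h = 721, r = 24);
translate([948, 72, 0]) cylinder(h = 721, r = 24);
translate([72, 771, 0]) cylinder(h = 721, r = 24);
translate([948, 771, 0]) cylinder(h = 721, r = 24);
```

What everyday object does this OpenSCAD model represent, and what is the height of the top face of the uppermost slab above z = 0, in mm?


A table. The table height is 758 mm.

A 1020×843×37 slab sits at z = 721 on four Ø48 mm round legs — a table. The top surface is at 721 + 37 = 758 mm.


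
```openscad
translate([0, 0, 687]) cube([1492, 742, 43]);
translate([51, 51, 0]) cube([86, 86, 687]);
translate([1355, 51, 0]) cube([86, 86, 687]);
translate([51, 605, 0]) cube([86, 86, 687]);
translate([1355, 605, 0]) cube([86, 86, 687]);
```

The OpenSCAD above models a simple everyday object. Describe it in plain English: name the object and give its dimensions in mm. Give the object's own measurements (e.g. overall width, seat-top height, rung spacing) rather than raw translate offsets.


A table: top 1492 mm (x) × 742 mm (y), 43 mm thick, upper face at z = 730 mm, on four 86×86 mm square legs, each inset 51 mm from the nearest pair of top edges from z = 0 to the bottom of the top.


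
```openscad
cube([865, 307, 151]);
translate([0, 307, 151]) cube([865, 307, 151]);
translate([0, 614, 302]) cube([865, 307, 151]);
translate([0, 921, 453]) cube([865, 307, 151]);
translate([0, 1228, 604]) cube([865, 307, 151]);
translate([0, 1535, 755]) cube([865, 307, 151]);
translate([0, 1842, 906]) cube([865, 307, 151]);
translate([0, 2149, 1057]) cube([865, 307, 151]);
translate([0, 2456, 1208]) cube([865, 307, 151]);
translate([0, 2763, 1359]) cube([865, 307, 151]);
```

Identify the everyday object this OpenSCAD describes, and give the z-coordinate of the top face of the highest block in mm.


A staircase. The total rise is 1510 mm.

10 identical blocks, each offset up and back from the previous — a staircase. Each step is 151 mm tall and there are 10 of them, so the total rise is 10 × 151 = 1510 mm.


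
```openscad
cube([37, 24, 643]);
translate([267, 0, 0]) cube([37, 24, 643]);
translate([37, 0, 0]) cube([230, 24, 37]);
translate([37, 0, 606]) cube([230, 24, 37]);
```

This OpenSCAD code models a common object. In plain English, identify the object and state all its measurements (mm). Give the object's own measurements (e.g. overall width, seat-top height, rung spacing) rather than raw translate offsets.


A rectangular picture frame lying in the x–z plane (depth along y). The opening is 230 mm wide (x) by 569 mm tall (z), surrounded by a border 37 mm wide on all four sides. The frame is 24 mm deep and is made of two full-height vertical stiles with two horizontal rails fitted between them.


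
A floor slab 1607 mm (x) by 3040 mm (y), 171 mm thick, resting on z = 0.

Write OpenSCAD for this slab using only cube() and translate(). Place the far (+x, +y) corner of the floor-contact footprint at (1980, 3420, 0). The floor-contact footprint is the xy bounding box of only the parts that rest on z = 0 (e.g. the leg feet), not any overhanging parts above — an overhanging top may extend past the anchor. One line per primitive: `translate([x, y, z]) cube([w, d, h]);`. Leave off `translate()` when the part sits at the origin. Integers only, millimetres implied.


translate([373, 380, 0]) cube([1607, 3040, 171]);


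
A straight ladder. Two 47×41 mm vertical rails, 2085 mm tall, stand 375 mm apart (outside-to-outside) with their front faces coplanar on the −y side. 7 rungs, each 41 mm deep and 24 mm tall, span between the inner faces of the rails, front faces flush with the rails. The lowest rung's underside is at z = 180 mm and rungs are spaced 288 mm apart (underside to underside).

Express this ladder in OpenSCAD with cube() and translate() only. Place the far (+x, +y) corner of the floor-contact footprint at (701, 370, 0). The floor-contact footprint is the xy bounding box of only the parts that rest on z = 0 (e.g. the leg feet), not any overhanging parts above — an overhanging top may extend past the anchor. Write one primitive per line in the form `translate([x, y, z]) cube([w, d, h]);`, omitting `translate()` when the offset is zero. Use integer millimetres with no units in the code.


translate([326, 329, 0]) cube([47, 41, 2085]);
translate([654, 329, 0]) cube([47, 41, 2085]);
translate([373, 329, 180]) cube([281, 41, 24]);
translate([373, 329, 468]) cube([281, 41, 24]);
translate([373, 329, 756]) cube([281, 41, 24]);
translate([373, 329, 1044]) cube([281, 41, 24]);
translate([373, 329, 1332]) cube([281, 41, 24]);
translate([373, 329, 1620]) cube([281, 41, 24]);
translate([373, 329, 1908]) cube([281, 41, 24]);


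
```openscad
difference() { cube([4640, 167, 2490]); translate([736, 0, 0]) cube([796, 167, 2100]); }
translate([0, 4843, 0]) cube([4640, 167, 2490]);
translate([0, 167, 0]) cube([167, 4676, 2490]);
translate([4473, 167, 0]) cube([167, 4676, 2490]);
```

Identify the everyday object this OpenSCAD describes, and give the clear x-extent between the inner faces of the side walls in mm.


A single room. The interior width is 4306 mm.

Four walls enclosing a rectangle with a door in the front wall — a room. Outside width 4640 minus two 167 mm walls gives 4306 mm.


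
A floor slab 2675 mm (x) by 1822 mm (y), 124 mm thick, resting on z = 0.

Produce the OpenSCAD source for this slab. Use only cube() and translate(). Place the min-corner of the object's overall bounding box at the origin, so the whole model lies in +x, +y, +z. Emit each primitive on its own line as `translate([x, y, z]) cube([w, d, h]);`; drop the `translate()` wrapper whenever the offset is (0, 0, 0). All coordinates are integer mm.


cube([2675, 1822, 124]);


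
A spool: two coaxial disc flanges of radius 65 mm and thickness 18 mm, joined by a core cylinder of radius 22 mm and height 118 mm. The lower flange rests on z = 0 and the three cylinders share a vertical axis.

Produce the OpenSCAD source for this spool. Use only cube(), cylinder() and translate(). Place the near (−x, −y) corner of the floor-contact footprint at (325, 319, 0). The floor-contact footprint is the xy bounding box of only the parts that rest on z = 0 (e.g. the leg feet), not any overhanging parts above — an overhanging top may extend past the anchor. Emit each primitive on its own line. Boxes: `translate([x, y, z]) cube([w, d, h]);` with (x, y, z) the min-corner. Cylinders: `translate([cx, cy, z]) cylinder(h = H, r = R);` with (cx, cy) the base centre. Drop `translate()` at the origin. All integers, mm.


translate([390, 384, 0]) cylinder(h = 18, r = 65);
translate([390, 384, 18]) cylinder(h = 118, r = 22);
translate([390, 384, 136]) cylinder(h = 18, r = 65);


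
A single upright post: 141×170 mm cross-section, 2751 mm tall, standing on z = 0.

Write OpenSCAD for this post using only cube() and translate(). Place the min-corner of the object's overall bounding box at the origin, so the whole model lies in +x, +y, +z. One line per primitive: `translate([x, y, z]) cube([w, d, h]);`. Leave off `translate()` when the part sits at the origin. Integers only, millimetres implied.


cube([141, 170, 2751]);


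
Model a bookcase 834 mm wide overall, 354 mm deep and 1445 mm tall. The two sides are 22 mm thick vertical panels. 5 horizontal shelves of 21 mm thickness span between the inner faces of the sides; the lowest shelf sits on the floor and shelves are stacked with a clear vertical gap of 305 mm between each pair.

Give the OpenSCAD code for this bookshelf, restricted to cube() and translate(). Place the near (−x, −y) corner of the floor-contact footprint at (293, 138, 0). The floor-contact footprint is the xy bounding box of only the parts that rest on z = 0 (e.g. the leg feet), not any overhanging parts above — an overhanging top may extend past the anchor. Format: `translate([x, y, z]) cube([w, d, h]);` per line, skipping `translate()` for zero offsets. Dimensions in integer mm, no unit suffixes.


translate([293, 138, 0]) cube([22, 354, 1445]);
translate([1105, 138, 0]) cube([22, 354, 1445]);
translate([315, 138, 0]) cube([790, 354, 21]);
translate([315, 138, 326]) cube([790, 354, 21]);
translate([315, 138, 652]) cube([790, 354, 21]);
translate([315, 138, 978]) cube([790, 354, 21]);
translate([315, 138, 1304]) cube([790, 354, 21]);


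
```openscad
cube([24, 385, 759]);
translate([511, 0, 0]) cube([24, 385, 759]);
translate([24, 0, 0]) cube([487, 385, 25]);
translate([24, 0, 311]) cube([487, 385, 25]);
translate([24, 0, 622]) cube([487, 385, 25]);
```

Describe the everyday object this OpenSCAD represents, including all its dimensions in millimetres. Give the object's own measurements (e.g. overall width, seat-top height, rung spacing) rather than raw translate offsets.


An open bookshelf. Two side panels, each 24 mm thick, 385 mm deep and 759 mm tall, stand 535 mm apart (outside-to-outside). Between them sit 3 shelves, each 25 mm thick and 385 mm deep, spanning the full gap between the sides. The bottom shelf rests on the floor (its underside at z = 0) and the clear gap between one shelf's top and the next shelf's underside is 286 mm.


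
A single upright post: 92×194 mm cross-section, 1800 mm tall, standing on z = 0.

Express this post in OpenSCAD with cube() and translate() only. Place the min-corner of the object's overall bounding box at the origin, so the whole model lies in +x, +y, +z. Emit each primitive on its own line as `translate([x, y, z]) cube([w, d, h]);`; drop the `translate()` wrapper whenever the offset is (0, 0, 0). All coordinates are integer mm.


cube([92, 194, 1800]);


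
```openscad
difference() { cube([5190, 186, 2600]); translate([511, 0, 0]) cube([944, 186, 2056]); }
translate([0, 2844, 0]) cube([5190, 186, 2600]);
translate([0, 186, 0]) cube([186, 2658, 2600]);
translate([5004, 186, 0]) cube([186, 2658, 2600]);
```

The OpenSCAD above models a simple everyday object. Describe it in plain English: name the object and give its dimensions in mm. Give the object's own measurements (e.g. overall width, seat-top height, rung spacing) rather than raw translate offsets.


A single room: four walls, each 2600 mm tall and 186 mm thick, enclosing an outside footprint 5190×3030 mm (x × y), no floor or roof. The front and back walls (−y and +y sides) run the full x-width; the side walls fit between their inner faces. A door opening 944 mm wide and 2056 mm tall is cut through the front wall from the floor up, its −x edge 511 mm from the wall's −x end.


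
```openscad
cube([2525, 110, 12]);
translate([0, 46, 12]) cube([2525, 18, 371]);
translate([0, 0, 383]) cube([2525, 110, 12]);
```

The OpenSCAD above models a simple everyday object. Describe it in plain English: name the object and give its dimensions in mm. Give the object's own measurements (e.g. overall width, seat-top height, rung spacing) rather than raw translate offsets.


An I-beam lying along x, 2525 mm long. Overall section height 395 mm. Two flanges 110 mm wide (y) and 12 mm thick, one on the floor and one at the top; a web 18 mm thick runs between them, centred on the flange width.


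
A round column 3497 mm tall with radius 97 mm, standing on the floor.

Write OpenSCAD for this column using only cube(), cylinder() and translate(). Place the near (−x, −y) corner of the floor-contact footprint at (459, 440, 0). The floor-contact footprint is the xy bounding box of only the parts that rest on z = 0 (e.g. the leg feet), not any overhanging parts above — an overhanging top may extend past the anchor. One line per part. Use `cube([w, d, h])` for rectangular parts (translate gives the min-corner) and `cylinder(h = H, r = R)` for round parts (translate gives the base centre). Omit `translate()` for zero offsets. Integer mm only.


translate([556, 537, 0]) cylinder(h = 3497, r = 97);


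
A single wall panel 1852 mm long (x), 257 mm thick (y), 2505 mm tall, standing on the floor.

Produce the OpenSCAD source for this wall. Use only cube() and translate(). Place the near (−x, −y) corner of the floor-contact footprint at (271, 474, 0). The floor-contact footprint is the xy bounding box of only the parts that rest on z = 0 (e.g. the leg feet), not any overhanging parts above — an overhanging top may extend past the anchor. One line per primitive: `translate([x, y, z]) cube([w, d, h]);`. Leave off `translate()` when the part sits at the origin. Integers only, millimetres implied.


translate([271, 474, 0]) cube([1852, 257, 2505]);


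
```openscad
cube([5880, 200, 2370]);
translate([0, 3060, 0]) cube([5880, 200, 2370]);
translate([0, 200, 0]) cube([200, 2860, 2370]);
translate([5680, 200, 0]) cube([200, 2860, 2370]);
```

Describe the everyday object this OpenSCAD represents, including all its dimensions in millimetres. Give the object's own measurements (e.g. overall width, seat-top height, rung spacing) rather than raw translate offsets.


The wall frame of a small rectangular building: four walls, each 2370 mm tall and 200 mm thick, enclosing a footprint 5880 mm (x) by 3260 mm (y) outside-to-outside, with no floor or roof. The front and back walls (the −y and +y sides) span the full width; the two side walls fit between them.


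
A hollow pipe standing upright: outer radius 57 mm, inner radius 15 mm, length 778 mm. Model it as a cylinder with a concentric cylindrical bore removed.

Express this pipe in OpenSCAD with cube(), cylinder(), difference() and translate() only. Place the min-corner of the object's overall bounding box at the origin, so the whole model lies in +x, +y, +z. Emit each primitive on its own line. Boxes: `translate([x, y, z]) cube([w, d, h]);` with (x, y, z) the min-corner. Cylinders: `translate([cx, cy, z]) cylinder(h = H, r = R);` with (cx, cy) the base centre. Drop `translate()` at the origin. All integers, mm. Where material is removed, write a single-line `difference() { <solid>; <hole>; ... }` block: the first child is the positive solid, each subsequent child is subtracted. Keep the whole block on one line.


difference() { translate([57, 57, 0]) cylinder(h = 778, r = 57); translate([57, 57, 0]) cylinder(h = 778, r = 15); }


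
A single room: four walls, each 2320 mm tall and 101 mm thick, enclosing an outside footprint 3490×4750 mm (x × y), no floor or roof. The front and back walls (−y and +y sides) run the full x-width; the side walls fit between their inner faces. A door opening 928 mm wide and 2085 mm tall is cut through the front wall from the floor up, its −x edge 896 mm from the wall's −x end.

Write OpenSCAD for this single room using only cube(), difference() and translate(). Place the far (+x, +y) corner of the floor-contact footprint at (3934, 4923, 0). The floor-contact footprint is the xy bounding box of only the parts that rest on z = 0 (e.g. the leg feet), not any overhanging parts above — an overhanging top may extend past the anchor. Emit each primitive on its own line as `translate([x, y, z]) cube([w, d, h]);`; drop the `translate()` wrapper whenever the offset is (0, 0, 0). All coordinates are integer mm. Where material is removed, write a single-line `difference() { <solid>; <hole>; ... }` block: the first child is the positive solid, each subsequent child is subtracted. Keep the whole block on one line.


difference() { translate([444, 173, 0]) cube([3490, 101, 2320]); translate([1340, 173, 0]) cube([928, 101, 2085]); }
translate([444, 4822, 0]) cube([3490, 101, 2320]);
translate([444, 274, 0]) cube([101, 4548, 2320]);
translate([3833, 274, 0]) cube([101, 4548, 2320]);


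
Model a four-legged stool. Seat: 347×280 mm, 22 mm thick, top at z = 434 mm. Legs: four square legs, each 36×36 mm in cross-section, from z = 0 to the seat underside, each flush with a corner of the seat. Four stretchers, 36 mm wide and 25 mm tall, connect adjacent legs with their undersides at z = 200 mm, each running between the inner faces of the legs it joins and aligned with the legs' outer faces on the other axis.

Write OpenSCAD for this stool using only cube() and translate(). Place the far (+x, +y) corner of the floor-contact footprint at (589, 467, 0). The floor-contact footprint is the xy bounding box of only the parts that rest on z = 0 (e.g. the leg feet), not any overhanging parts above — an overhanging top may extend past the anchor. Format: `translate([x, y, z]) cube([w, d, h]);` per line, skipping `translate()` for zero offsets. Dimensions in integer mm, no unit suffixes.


translate([242, 187, 412]) cube([347, 280, 22]);
translate([242, 187, 0]) cube([36, 36, 412]);
translate([553, 187, 0]) cube([36, 36, 412]);
translate([242, 431, 0]) cube([36, 36, 412]);
translate([553, 431, 0]) cube([36, 36, 412]);
translate([278, 187, 200]) cube([275, 36, 25]);
translate([278, 431, 200]) cube([275, 36, 25]);
translate([242, 223, 200]) cube([36, 208, 25]);
translate([553, 223, 200]) cube([36, 208, 25]);


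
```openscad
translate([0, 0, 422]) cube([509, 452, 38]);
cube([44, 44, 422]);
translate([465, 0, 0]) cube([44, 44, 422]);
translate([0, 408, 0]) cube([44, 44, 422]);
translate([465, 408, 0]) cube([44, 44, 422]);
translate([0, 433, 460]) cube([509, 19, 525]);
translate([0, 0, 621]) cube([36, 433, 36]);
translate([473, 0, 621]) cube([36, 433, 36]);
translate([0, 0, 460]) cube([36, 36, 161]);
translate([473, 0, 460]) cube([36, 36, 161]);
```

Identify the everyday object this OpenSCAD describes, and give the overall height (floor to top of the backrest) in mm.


A chair. The overall height is 985 mm.

A slab on four corner posts with a tall panel at the back — a chair. The seat slab sits at z = 422 with thickness 38, and the 525 mm backrest starts at the seat top, so the overall height is 422 + 38 + 525 = 985 mm.


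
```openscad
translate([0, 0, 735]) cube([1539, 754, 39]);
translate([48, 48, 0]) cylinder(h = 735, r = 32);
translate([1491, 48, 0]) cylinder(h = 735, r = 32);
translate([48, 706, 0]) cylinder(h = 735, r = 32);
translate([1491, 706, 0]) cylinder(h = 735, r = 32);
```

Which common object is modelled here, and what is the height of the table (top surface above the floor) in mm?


A table. The table height is 774 mm.

A 1539×754×39 slab sits at z = 735 on four Ø64 mm round legs — a table. The top surface is at 735 + 39 = 774 mm.


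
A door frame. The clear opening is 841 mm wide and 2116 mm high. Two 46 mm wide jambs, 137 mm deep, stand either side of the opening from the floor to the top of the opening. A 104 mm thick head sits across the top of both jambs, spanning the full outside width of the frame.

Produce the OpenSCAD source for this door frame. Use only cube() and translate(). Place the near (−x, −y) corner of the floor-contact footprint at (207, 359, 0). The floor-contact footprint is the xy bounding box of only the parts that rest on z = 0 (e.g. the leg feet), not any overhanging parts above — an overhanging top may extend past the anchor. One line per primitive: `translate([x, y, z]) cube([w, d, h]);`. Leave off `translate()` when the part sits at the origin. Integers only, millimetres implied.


translate([207, 359, 0]) cube([46, 137, 2116]);
translate([1094, 359, 0]) cube([46, 137, 2116]);
translate([207, 359, 2116]) cube([933, 137, 104]);


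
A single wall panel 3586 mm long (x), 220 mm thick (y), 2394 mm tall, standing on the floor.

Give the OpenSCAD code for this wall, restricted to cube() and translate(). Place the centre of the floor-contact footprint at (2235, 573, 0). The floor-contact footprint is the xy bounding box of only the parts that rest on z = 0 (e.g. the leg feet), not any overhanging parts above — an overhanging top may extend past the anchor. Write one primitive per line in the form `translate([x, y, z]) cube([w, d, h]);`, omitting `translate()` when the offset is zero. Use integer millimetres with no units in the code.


translate([442, 463, 0]) cube([3586, 220, 2394]);


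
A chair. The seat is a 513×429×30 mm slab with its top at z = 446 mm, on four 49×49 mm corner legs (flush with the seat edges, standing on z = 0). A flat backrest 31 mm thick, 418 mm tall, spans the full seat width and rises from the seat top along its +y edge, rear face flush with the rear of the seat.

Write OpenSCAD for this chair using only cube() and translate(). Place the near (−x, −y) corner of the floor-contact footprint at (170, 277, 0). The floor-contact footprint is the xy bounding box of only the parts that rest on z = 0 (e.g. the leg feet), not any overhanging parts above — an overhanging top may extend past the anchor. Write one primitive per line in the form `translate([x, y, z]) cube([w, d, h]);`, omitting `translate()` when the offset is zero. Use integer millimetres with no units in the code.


// leg_h = 446 - 30 = 416
translate([170, 277, 416]) cube([513, 429, 30]);
translate([170, 277, 0]) cube([49, 49, 416]);
translate([634, 277, 0]) cube([49, 49, 416]);
translate([170, 657, 0]) cube([49, 49, 416]);
translate([634, 657, 0]) cube([49, 49, 416]);
translate([170, 675, 446]) cube([513, 31, 418]);


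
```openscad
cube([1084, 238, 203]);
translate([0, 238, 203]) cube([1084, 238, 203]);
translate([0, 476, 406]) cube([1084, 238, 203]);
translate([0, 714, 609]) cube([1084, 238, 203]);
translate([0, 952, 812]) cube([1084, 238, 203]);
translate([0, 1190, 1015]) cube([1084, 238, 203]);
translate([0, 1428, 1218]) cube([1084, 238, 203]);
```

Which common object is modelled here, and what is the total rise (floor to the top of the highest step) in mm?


A staircase. The total rise is 1421 mm.

7 identical blocks, each offset up and back from the previous — a staircase. Each step is 203 mm tall and there are 7 of them, so the total rise is 7 × 203 = 1421 mm.


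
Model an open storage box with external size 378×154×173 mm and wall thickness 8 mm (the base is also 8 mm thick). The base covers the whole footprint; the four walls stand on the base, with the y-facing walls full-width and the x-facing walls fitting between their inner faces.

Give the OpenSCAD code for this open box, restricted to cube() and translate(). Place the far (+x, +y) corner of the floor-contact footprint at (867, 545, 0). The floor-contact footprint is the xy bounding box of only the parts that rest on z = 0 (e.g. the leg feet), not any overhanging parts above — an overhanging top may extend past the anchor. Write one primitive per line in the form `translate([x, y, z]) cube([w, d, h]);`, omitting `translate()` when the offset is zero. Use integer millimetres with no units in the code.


translate([489, 391, 0]) cube([378, 154, 8]);
translate([489, 391, 8]) cube([378, 8, 165]);
translate([489, 537, 8]) cube([378, 8, 165]);
translate([489, 399, 8]) cube([8, 138, 165]);
translate([859, 399, 8]) cube([8, 138, 165]);


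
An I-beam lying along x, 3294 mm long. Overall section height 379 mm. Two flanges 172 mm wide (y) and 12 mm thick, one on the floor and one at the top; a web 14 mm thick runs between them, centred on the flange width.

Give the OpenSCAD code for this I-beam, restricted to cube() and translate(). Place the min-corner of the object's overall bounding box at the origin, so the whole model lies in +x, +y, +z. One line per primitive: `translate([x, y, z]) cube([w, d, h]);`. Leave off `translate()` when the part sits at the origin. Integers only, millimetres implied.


cube([3294, 172, 12]);
translate([0, 79, 12]) cube([3294, 14, 355]);
translate([0, 0, 367]) cube([3294, 172, 12]);


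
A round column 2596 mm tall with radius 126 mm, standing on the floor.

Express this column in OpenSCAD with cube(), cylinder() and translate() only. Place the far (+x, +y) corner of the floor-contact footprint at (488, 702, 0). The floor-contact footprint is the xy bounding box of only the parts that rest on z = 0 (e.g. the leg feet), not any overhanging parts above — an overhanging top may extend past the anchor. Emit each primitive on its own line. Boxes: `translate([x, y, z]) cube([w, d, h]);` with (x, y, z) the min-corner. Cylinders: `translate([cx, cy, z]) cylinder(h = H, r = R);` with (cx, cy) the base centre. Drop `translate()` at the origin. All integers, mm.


translate([362, 576, 0]) cylinder(h = 2596, r = 126);


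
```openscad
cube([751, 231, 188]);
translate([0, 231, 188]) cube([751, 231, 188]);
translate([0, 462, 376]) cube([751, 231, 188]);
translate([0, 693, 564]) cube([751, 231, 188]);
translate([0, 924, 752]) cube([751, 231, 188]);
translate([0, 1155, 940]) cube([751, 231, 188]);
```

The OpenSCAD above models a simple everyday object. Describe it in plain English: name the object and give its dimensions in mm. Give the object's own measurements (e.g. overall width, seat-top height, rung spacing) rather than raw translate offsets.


A straight staircase of 6 solid steps. Each step is 751 mm wide (x), 231 mm deep (y, the going) and 188 mm tall (the rise). The first step rests on the floor; each subsequent step sits one going further in +y and one rise higher in +z, directly behind and above the previous step with no overlap.


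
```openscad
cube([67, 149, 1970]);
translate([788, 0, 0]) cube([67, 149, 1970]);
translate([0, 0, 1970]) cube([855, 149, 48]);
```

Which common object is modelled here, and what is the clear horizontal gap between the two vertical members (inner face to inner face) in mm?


A door frame. The clear opening width is 721 mm.

Two 1970 mm tall posts with a header on top — a door frame. The left jamb is 67 mm wide at x = 0; the right jamb starts at x = 788. The clear opening is 788 − 67 = 721 mm.


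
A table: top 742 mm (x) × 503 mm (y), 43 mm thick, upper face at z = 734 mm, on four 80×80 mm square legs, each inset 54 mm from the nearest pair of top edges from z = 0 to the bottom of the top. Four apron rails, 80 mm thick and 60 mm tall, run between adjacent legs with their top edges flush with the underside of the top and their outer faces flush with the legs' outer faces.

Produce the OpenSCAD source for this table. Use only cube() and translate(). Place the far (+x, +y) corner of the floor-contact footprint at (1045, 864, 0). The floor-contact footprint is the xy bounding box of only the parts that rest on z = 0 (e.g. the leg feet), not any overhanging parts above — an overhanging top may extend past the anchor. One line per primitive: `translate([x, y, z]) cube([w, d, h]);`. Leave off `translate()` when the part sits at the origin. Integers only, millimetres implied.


// leg_h = 734 - 43 = 691
// apron z = 691 - 60 = 631
translate([357, 415, 691]) cube([742, 503, 43]);
translate([411, 469, 0]) cube([80, 80, 691]);
translate([965, 469, 0]) cube([80, 80, 691]);
translate([411, 784, 0]) cube([80, 80, 691]);
translate([965, 784, 0]) cube([80, 80, 691]);
translate([491, 469, 631]) cube([474, 80, 60]);
translate([491, 784, 631]) cube([474, 80, 60]);
translate([411, 549, 631]) cube([80, 235, 60]);
translate([965, 549, 631]) cube([80, 235, 60]);


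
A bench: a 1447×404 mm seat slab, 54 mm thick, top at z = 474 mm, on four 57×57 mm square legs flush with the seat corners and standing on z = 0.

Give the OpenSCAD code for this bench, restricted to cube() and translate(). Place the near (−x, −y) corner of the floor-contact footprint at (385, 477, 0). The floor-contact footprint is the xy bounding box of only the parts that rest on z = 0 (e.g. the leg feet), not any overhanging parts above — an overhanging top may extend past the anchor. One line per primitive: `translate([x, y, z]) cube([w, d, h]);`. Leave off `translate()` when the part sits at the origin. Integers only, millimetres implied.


translate([385, 477, 420]) cube([1447, 404, 54]);
translate([385, 477, 0]) cube([57, 57, 420]);
translate([385, 824, 0]) cube([57, 57, 420]);
translate([1775, 477, 0]) cube([57, 57, 420]);
translate([1775, 824, 0]) cube([57, 57, 420]);


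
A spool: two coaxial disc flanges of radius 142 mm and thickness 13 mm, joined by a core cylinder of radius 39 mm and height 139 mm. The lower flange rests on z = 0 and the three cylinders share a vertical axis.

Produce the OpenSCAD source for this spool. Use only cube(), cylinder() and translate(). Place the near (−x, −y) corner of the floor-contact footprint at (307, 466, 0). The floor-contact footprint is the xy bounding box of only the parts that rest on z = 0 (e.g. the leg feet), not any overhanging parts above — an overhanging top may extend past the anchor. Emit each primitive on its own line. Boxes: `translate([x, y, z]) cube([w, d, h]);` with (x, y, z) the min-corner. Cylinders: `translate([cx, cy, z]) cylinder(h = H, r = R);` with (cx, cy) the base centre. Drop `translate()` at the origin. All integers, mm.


translate([449, 608, 0]) cylinder(h = 13, r = 142);
translate([449, 608, 13]) cylinder(h = 139, r = 39);
translate([449, 608, 152]) cylinder(h = 13, r = 142);


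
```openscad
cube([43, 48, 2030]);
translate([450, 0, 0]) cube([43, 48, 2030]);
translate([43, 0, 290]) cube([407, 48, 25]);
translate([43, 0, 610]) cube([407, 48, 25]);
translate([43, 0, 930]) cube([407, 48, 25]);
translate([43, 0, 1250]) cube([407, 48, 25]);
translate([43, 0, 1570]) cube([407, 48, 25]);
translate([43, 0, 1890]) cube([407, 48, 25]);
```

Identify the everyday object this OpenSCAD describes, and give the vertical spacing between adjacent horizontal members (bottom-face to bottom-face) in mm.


A ladder. The rung spacing is 320 mm.

Two tall 43×48 posts with 6 short bars between them — a ladder. Adjacent rungs sit at z = 290 and z = 610, so the spacing is 610 − 290 = 320 mm.


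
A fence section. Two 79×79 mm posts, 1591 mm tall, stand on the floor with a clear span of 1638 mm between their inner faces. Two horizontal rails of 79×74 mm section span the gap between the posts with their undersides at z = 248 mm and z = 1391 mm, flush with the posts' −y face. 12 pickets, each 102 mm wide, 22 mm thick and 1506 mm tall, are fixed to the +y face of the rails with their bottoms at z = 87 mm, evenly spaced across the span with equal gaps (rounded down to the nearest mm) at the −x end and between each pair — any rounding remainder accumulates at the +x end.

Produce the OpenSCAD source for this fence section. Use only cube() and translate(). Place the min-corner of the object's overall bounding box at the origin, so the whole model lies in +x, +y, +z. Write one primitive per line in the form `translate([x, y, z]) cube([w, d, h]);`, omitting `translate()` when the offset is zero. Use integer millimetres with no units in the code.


cube([79, 79, 1591]);
translate([1717, 0, 0]) cube([79, 79, 1591]);
translate([79, 0, 248]) cube([1638, 79, 74]);
translate([79, 0, 1391]) cube([1638, 79, 74]);
translate([110, 79, 87]) cube([102, 22, 1506]);
translate([243, 79, 87]) cube([102, 22, 1506]);
translate([376, 79, 87]) cube([102, 22, 1506]);
translate([509, 79, 87]) cube([102, 22, 1506]);
translate([642, 79, 87]) cube([102, 22, 1506]);
translate([775, 79, 87]) cube([102, 22, 1506]);
translate([908, 79, 87]) cube([102, 22, 1506]);
translate([1041, 79, 87]) cube([102, 22, 1506]);
translate([1174, 79, 87]) cube([102, 22, 1506]);
translate([1307, 79, 87]) cube([102, 22, 1506]);
translate([1440, 79, 87]) cube([102, 22, 1506]);
translate([1573, 79, 87]) cube([102, 22, 1506]);


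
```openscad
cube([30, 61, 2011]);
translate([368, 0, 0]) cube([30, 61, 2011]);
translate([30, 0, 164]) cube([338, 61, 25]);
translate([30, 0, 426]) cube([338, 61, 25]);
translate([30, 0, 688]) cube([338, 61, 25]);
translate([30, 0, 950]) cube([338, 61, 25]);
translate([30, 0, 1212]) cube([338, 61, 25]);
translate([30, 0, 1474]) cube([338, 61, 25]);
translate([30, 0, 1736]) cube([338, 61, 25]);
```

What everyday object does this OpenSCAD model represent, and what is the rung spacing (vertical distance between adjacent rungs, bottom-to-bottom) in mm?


A ladder. The rung spacing is 262 mm.

Two tall 30×61 posts with 7 short bars between them — a ladder. Adjacent rungs sit at z = 164 and z = 426, so the spacing is 426 − 164 = 262 mm.


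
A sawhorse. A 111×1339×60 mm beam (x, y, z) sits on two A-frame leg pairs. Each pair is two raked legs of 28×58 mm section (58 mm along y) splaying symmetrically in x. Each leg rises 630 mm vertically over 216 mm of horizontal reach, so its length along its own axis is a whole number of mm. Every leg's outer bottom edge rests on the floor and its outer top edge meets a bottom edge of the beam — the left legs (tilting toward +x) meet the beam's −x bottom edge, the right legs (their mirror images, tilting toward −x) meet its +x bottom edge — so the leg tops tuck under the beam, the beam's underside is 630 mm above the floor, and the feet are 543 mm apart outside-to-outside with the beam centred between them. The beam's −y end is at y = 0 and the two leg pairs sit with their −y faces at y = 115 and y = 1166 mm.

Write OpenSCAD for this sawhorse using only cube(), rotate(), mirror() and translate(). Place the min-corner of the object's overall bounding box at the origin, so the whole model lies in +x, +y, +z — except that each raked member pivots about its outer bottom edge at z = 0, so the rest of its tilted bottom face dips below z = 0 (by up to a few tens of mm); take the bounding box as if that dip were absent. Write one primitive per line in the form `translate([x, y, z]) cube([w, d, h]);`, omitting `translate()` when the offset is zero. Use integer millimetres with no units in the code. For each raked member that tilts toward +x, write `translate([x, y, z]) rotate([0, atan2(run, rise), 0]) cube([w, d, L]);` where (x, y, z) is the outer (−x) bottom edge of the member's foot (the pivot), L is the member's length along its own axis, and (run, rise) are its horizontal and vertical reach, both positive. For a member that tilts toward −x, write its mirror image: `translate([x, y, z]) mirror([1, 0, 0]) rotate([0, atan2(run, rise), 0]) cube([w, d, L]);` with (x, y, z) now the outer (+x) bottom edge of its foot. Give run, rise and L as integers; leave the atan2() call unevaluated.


translate([216, 0, 630]) cube([111, 1339, 60]);
translate([0, 115, 0]) rotate([0, atan2(216, 630), 0]) cube([28, 58, 666]);
translate([543, 115, 0]) mirror([1, 0, 0]) rotate([0, atan2(216, 630), 0]) cube([28, 58, 666]);
translate([0, 1166, 0]) rotate([0, atan2(216, 630), 0]) cube([28, 58, 666]);
translate([543, 1166, 0]) mirror([1, 0, 0]) rotate([0, atan2(216, 630), 0]) cube([28, 58, 666]);
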